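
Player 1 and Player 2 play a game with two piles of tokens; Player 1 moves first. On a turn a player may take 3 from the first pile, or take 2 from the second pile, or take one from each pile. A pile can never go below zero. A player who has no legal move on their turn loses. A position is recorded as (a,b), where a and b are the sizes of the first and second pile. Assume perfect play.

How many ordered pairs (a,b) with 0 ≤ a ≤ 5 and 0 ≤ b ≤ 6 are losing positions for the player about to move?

Work bottom-up. With no move the player to move loses. Otherwise the position is W if at least one move leads to an L position for the opponent, and L if every move leads to a W.
Every move lowers a or b (never raises either), so fill the grid row by row in increasing a, and left to right within a row: each cell's successors are then already labelled.
      b=0  b=1  b=2  b=3  b=4  b=5  b=6
a=0:    L    L    W    W    L    L    W
a=1:    L    W    W    L    L    W    W
a=2:    L    W    W    L    W    W    L
a=3:    W    W    L    L    W    W    L
a=4:    W    L    L    W    W    L    L
a=5:    W    L    W    W    L    L    W
Cells with no legal move (terminal, hence L): (0,0), (0,1), (1,0), (2,0).
The remaining L cells, each justified by listing all of its moves:
(0,4): only reaches (0,2)(W), which is W → L
(0,5): only reaches (0,3)(W), which is W → L
(1,3): only reaches (1,1)(W), (0,2)(W), all W → L
(1,4): only reaches (1,2)(W), (0,3)(W), all W → L
(2,3): only reaches (2,1)(W), (1,2)(W), all W → L
(2,6): only reaches (2,4)(W), (1,5)(W), all W → L
(3,2): only reaches (0,2)(W), (3,0)(W), (2,1)(W), all W → L
(3,3): only reaches (0,3)(W), (3,1)(W), (2,2)(W), all W → L
(3,6): only reaches (0,6)(W), (3,4)(W), (2,5)(W), all W → L
(4,1): only reaches (1,1)(W), (3,0)(W), all W → L
(4,2): only reaches (1,2)(W), (4,0)(W), (3,1)(W), all W → L
(4,5): only reaches (1,5)(W), (4,3)(W), (3,4)(W), all W → L
(4,6): only reaches (1,6)(W), (4,4)(W), (3,5)(W), all W → L
(5,1): only reaches (2,1)(W), (4,0)(W), all W → L
(5,4): only reaches (2,4)(W), (5,2)(W), (4,3)(W), all W → L
(5,5): only reaches (2,5)(W), (5,3)(W), (4,4)(W), all W → L
Every other cell has at least one move into one of the L cells above, so it is W.
L cells per row: a=0: 4, a=1: 3, a=2: 3, a=3: 3, a=4: 4, a=5: 3; total 20.

20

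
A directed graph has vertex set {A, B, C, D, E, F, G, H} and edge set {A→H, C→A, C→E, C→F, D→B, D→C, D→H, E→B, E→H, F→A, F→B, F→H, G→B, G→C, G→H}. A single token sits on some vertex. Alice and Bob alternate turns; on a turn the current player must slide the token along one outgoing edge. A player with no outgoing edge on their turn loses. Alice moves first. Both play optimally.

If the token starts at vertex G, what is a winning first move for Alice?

Work bottom-up. With no move the player to move loses. Otherwise the position is W if at least one move leads to an L position for the opponent, and L if every move leads to a W.
Every edge goes from a vertex to one that appears earlier in the order H, B, E, A, F, C, G, D, so processing vertices in that order labels each vertex after all of its successors.
H: no outgoing edge → L
B: no outgoing edge → L
E: →B(L), so W
A: →H(L), so W
F: →B(L), so W
C: →F(W), A(W), E(W) — all W, so L
G: →C(L), so W
D: →C(L), so W
From G, the L positions reachable in one move are: C, B, H. Any move reaching one of these is winning.

Move to C.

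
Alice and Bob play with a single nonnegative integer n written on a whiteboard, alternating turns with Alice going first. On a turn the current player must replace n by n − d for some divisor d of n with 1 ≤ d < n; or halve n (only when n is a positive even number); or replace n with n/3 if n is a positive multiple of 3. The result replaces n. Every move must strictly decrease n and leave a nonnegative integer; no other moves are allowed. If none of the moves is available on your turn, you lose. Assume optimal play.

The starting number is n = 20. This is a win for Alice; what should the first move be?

Move to 15.

Use the standard recursion: the mover loses at a terminal position; elsewhere, the mover wins exactly when some move hands the opponent an L position.
n=0: no move → L
n=1: no move → L
n=2: reaches L-position 1 → W
n=3: reaches L-position 1 → W
n=4: only reaches 2(W), 3(W), all W → L
n=5: reaches L-position 4 → W
n=6: reaches L-position 4 → W
n=7: only reaches 6(W), which is W → L
n=8: reaches L-position 4 → W
n=9: only reaches 3(W), 6(W), 8(W), all W → L
n=10: reaches L-position 9 → W
n=11: only reaches 10(W), which is W → L
n=12: reaches L-position 4 → W
n=13: only reaches 12(W), which is W → L
n=14: reaches L-position 7 → W
n=15: only reaches 5(W), 10(W), 12(W), 14(W), all W → L
n=16: reaches L-position 15 → W
n=17: only reaches 16(W), which is W → L
n=18: reaches L-position 9 → W
n=19: only reaches 18(W), which is W → L
n=20: reaches L-position 15 → W
From 20, the L positions reachable in one move are: 15, 19. Any move reaching one of these is winning.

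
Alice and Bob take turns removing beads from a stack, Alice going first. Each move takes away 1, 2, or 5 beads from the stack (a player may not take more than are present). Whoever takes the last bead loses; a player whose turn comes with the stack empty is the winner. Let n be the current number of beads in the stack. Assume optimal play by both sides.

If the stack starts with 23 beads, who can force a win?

Alice wins.

Positions with no move are W. A position that does have a move is losing for the player to move precisely when every available move leads to a winning position for the opponent. Fill in the labels:
n=0: no move; the opponent has just taken the last bead and therefore loses → W
n=1: only reaches 0(W), which is W → L
n=2: reaches L-position 1 → W
n=3: reaches L-position 1 → W
n=4: only reaches 3(W), 2(W), all W → L
n=5: reaches L-position 4 → W
n=6: reaches L-position 4 → W
n=7: only reaches 6(W), 5(W), 2(W), all W → L
n=8: reaches L-position 7 → W
n=9: reaches L-position 7 → W
n=10: only reaches 9(W), 8(W), 5(W), all W → L
n=11: reaches L-position 10 → W
n=12: reaches L-position 10 → W
n=13: only reaches 12(W), 11(W), 8(W), all W → L
n=14: reaches L-position 13 → W
n=15: reaches L-position 13 → W
n=16: only reaches 15(W), 14(W), 11(W), all W → L
n=17: reaches L-position 16 → W
n=18: reaches L-position 16 → W
n=19: only reaches 18(W), 17(W), 14(W), all W → L
n=20: reaches L-position 19 → W
n=21: reaches L-position 19 → W
n=22: only reaches 21(W), 20(W), 17(W), all W → L
n=23: reaches L-position 22 → W
The starting position 23 is W: Alice should remove 1, leaving 22, handing over an L position.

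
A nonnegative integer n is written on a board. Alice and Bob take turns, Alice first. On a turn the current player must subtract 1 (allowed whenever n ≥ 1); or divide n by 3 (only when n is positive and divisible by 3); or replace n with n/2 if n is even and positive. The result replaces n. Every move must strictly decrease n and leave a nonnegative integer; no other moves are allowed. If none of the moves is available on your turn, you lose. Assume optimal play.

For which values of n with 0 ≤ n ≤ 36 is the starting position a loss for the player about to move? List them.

0, 2, 5, 7, 9, 11, 13, 16, 19, 23, 25, 28, 30, 34, 36

Label each position W (a win for the player to move) or L (a loss). A position with no legal move is L; any other position is W exactly when some move reaches an L, and L when every move reaches a W.
n=0: no move → L
n=1: W (go to 0, an L position)
n=2: L (sole option 1(W) is W)
n=3: W (go to 2, an L position)
n=4: W (go to 2, an L position)
n=5: L (sole option 4(W) is W)
n=6: W (go to 2, an L position)
n=7: L (sole option 6(W) is W)
n=8: W (go to 7, an L position)
n=9: L (options 3(W), 8(W) are all W)
n=10: W (go to 5, an L position)
n=11: L (sole option 10(W) is W)
n=12: W (go to 11, an L position)
n=13: L (sole option 12(W) is W)
n=14: W (go to 7, an L position)
n=15: W (go to 5, an L position)
n=16: L (options 8(W), 15(W) are all W)
n=17: W (go to 16, an L position)
n=18: W (go to 9, an L position)
n=19: L (sole option 18(W) is W)
n=20: W (go to 19, an L position)
n=21: W (go to 7, an L position)
n=22: W (go to 11, an L position)
n=23: L (sole option 22(W) is W)
n=24: W (go to 23, an L position)
n=25: L (sole option 24(W) is W)
n=26: W (go to 13, an L position)
n=27: W (go to 9, an L position)
n=28: L (options 14(W), 27(W) are all W)
n=29: W (go to 28, an L position)
n=30: L (options 10(W), 15(W), 29(W) are all W)
n=31: W (go to 30, an L position)
n=32: W (go to 16, an L position)
n=33: W (go to 11, an L position)
n=34: L (options 17(W), 33(W) are all W)
n=35: W (go to 34, an L position)
n=36: L (options 12(W), 18(W), 35(W) are all W)
The losing starting values of n are exactly the entries labelled L in this table (15 of them).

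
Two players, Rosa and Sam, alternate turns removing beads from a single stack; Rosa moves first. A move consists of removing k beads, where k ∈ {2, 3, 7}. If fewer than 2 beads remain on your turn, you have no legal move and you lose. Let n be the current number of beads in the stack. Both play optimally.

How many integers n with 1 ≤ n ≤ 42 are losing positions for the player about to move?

Work bottom-up. With no move the player to move loses. Otherwise the position is W if at least one move leads to an L position for the opponent, and L if every move leads to a W.
n=0: no move → L
n=1: no move → L
n=2: reaches L-position 0 → W
n=3: reaches L-position 1 → W
n=4: reaches L-position 1 → W
n=5: only reaches 3(W), 2(W), all W → L
n=6: only reaches 4(W), 3(W), all W → L
n=7: reaches L-position 5 → W
n=8: reaches L-position 6 → W
n=9: reaches L-position 6 → W
n=10: only reaches 8(W), 7(W), 3(W), all W → L
n=11: only reaches 9(W), 8(W), 4(W), all W → L
n=12: reaches L-position 10 → W
n=13: reaches L-position 11 → W
n=14: reaches L-position 11 → W
n=15: only reaches 13(W), 12(W), 8(W), all W → L
n=16: only reaches 14(W), 13(W), 9(W), all W → L
n=17: reaches L-position 15 → W
n=18: reaches L-position 16 → W
n=19: reaches L-position 16 → W
n=20: only reaches 18(W), 17(W), 13(W), all W → L
n=21: only reaches 19(W), 18(W), 14(W), all W → L
n=22: reaches L-position 20 → W
n=23: reaches L-position 21 → W
n=24: reaches L-position 21 → W
n=25: only reaches 23(W), 22(W), 18(W), all W → L
n=26: only reaches 24(W), 23(W), 19(W), all W → L
n=27: reaches L-position 25 → W
n=28: reaches L-position 26 → W
n=29: reaches L-position 26 → W
n=30: only reaches 28(W), 27(W), 23(W), all W → L
n=31: only reaches 29(W), 28(W), 24(W), all W → L
n=32: reaches L-position 30 → W
n=33: reaches L-position 31 → W
n=34: reaches L-position 31 → W
n=35: only reaches 33(W), 32(W), 28(W), all W → L
n=36: only reaches 34(W), 33(W), 29(W), all W → L
n=37: reaches L-position 35 → W
n=38: reaches L-position 36 → W
n=39: reaches L-position 36 → W
n=40: only reaches 38(W), 37(W), 33(W), all W → L
n=41: only reaches 39(W), 38(W), 34(W), all W → L
n=42: reaches L-position 40 → W
L entries with 1 ≤ n ≤ 42 (n=0 is outside the asked range and is not counted): n = 1, 5, 6, 10, 11, 15, 16, 20, 21, 25, 26, 30, 31, 35, 36, 40, 41; that makes 17.

17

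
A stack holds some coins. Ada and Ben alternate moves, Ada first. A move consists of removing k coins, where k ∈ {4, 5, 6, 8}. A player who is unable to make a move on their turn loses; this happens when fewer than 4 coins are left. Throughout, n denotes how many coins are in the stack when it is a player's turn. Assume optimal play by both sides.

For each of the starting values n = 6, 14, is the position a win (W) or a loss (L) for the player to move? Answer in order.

6: W, 14: L

Compute win/loss labels from the base case upward. A position with no move is L. Any other position is W if it can reach an L in one move, else L.
n=0: no move → L
n=1: no move → L
n=2: no move → L
n=3: no move → L
n=4: W (go to 0, an L position)
n=5: W (go to 1, an L position)
n=6: W (go to 2, an L position)
n=7: W (go to 3, an L position)
n=8: W (go to 3, an L position)
n=9: W (go to 3, an L position)
n=10: W (go to 2, an L position)
n=11: W (go to 3, an L position)
n=12: L (options 8(W), 7(W), 6(W), 4(W) are all W)
n=13: L (options 9(W), 8(W), 7(W), 5(W) are all W)
n=14: L (options 10(W), 9(W), 8(W), 6(W) are all W)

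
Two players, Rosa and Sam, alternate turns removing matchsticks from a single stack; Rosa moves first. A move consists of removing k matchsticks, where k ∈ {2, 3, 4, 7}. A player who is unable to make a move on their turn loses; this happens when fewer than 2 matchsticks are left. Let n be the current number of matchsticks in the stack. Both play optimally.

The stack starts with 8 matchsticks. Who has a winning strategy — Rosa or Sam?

Classify positions by backward induction: terminal positions (no move available) are L. From any other position, the mover wins iff some move reaches an L.
n=0: no move → L
n=1: no move → L
n=2: →0(L), so W
n=3: →1(L), so W
n=4: →1(L), so W
n=5: →1(L), so W
n=6: →4(W), 3(W), 2(W) — all W, so L
n=7: →0(L), so W
n=8: →6(L), so W
From 8 Rosa can remove 2, leaving 6, reaching an L position.

Rosa wins.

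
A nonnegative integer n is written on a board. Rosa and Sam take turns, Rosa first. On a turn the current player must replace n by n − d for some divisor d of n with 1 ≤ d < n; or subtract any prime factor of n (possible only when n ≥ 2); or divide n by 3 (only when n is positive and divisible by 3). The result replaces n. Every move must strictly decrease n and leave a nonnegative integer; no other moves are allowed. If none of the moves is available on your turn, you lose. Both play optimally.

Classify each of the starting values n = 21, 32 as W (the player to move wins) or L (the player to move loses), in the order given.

21: W, 32: L

Positions with no move are L. A position that does have a move is losing for the player to move precisely when every available move leads to a winning position for the opponent. Fill in the labels:
n=0: no move → L
n=1: no move → L
n=2: can move to 0, which is L ⇒ W
n=3: can move to 0, which is L ⇒ W
n=4: moves to 2(W), 3(W); every one is W ⇒ L
n=5: can move to 0, which is L ⇒ W
n=6: can move to 4, which is L ⇒ W
n=7: can move to 0, which is L ⇒ W
n=8: can move to 4, which is L ⇒ W
n=9: moves to 3(W), 6(W), 8(W); every one is W ⇒ L
n=10: can move to 9, which is L ⇒ W
n=11: can move to 0, which is L ⇒ W
n=12: can move to 4, which is L ⇒ W
n=13: can move to 0, which is L ⇒ W
n=14: moves to 7(W), 12(W), 13(W); every one is W ⇒ L
n=15: can move to 14, which is L ⇒ W
n=16: can move to 14, which is L ⇒ W
n=17: can move to 0, which is L ⇒ W
n=18: can move to 9, which is L ⇒ W
n=19: can move to 0, which is L ⇒ W
n=20: moves to 10(W), 15(W), 16(W), 18(W), 19(W); every one is W ⇒ L
n=21: can move to 14, which is L ⇒ W
n=22: can move to 20, which is L ⇒ W
n=23: can move to 0, which is L ⇒ W
n=24: can move to 20, which is L ⇒ W
n=25: can move to 20, which is L ⇒ W
n=26: moves to 13(W), 24(W), 25(W); every one is W ⇒ L
n=27: can move to 9, which is L ⇒ W
n=28: can move to 14, which is L ⇒ W
n=29: can move to 0, which is L ⇒ W
n=30: can move to 20, which is L ⇒ W
n=31: can move to 0, which is L ⇒ W
n=32: moves to 16(W), 24(W), 28(W), 30(W), 31(W); every one is W ⇒ L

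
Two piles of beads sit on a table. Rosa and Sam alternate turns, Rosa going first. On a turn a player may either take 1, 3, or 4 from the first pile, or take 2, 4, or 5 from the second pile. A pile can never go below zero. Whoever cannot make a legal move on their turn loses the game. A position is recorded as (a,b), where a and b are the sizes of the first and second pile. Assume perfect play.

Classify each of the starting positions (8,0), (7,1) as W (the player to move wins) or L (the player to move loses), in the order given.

(8,0): W, (7,1): L

Build the W/L table. Terminal = L. A non-terminal position is W if it has a move to some L; otherwise it is L.
No move ever increases a pile, so every position that can arise here has a ≤ 8 and b ≤ 1; it is enough to label the cells with 0 ≤ a ≤ 8 and 0 ≤ b ≤ 1.
Every move lowers a or b (never raises either), so fill the grid row by row in increasing a, and left to right within a row: each cell's successors are then already labelled.
      b=0  b=1
a=0:    L    L
a=1:    W    W
a=2:    L    L
a=3:    W    W
a=4:    W    W
a=5:    W    W
a=6:    W    W
a=7:    L    L
a=8:    W    W
Cells with no legal move (terminal, hence L): (0,0), (0,1).
The remaining L cells, each justified by listing all of its moves:
(2,0): only reaches (1,0)(W), which is W → L
(2,1): only reaches (1,1)(W), which is W → L
(7,0): only reaches (6,0)(W), (4,0)(W), (3,0)(W), all W → L
(7,1): only reaches (6,1)(W), (4,1)(W), (3,1)(W), all W → L
Every other cell has at least one move into one of the L cells above, so it is W.
(8,0): the move to (7,0) reaches an L cell, so W
(7,1): one of the L cells justified above, so L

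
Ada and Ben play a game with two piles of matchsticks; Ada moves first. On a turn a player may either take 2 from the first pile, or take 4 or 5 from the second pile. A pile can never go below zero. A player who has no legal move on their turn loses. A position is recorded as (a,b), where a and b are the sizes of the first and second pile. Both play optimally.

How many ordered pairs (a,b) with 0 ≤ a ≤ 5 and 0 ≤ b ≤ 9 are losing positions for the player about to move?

28

Positions with no move are L. A position that does have a move is losing for the player to move precisely when every available move leads to a winning position for the opponent. Fill in the labels:
Every move lowers a or b (never raises either), so fill the grid row by row in increasing a, and left to right within a row: each cell's successors are then already labelled.
      b=0  b=1  b=2  b=3  b=4  b=5  b=6  b=7  b=8  b=9
a=0:    L    L    L    L    W    W    W    W    W    L
a=1:    L    L    L    L    W    W    W    W    W    L
a=2:    W    W    W    W    L    L    L    L    W    W
a=3:    W    W    W    W    L    L    L    L    W    W
a=4:    L    L    L    L    W    W    W    W    W    L
a=5:    L    L    L    L    W    W    W    W    W    L
Cells with no legal move (terminal, hence L): (0,0), (0,1), (0,2), (0,3), (1,0), (1,1), (1,2), (1,3).
The remaining L cells, each justified by listing all of its moves:
(0,9): L (options (0,5)(W), (0,4)(W) are all W)
(1,9): L (options (1,5)(W), (1,4)(W) are all W)
(2,4): L (options (0,4)(W), (2,0)(W) are all W)
(2,5): L (options (0,5)(W), (2,1)(W), (2,0)(W) are all W)
(2,6): L (options (0,6)(W), (2,2)(W), (2,1)(W) are all W)
(2,7): L (options (0,7)(W), (2,3)(W), (2,2)(W) are all W)
(3,4): L (options (1,4)(W), (3,0)(W) are all W)
(3,5): L (options (1,5)(W), (3,1)(W), (3,0)(W) are all W)
(3,6): L (options (1,6)(W), (3,2)(W), (3,1)(W) are all W)
(3,7): L (options (1,7)(W), (3,3)(W), (3,2)(W) are all W)
(4,0): L (sole option (2,0)(W) is W)
(4,1): L (sole option (2,1)(W) is W)
(4,2): L (sole option (2,2)(W) is W)
(4,3): L (sole option (2,3)(W) is W)
(4,9): L (options (2,9)(W), (4,5)(W), (4,4)(W) are all W)
(5,0): L (sole option (3,0)(W) is W)
(5,1): L (sole option (3,1)(W) is W)
(5,2): L (sole option (3,2)(W) is W)
(5,3): L (sole option (3,3)(W) is W)
(5,9): L (options (3,9)(W), (5,5)(W), (5,4)(W) are all W)
Every other cell has at least one move into one of the L cells above, so it is W.
L cells per row: a=0: 5, a=1: 5, a=2: 4, a=3: 4, a=4: 5, a=5: 5; total 28.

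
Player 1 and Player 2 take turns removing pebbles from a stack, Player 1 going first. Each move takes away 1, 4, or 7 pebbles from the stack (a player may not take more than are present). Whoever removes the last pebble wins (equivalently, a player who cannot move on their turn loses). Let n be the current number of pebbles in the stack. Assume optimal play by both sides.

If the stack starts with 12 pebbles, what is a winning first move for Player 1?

Remove 4, leaving 8.

Work bottom-up. With no move the player to move loses. Otherwise the position is W if at least one move leads to an L position for the opponent, and L if every move leads to a W.
n=0: no move → L
n=1: →0(L), so W
n=2: →1(W) only, which is W, so L
n=3: →2(L), so W
n=4: →0(L), so W
n=5: →4(W), 1(W) — all W, so L
n=6: →5(L), so W
n=7: →0(L), so W
n=8: →7(W), 4(W), 1(W) — all W, so L
n=9: →8(L), so W
n=10: →9(W), 6(W), 3(W) — all W, so L
n=11: →10(L), so W
n=12: →8(L), so W
From 12, the L positions reachable in one move are: 8, 5. Any move reaching one of these is winning.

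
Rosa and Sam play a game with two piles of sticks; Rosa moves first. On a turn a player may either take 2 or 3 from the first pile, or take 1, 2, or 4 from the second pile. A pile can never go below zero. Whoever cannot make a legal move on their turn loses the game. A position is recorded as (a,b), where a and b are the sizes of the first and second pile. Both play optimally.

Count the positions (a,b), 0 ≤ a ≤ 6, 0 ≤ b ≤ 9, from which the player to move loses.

25

Classify positions by backward induction: terminal positions (no move available) are L. From any other position, the mover wins iff some move reaches an L.
Every move lowers a or b (never raises either), so fill the grid row by row in increasing a, and left to right within a row: each cell's successors are then already labelled.
      b=0  b=1  b=2  b=3  b=4  b=5  b=6  b=7  b=8  b=9
a=0:    L    W    W    L    W    W    L    W    W    L
a=1:    L    W    W    L    W    W    L    W    W    L
a=2:    W    L    W    W    L    W    W    L    W    W
a=3:    W    L    W    W    L    W    W    L    W    W
a=4:    W    W    L    W    W    L    W    W    L    W
a=5:    L    W    W    L    W    W    L    W    W    L
a=6:    L    W    W    L    W    W    L    W    W    L
Cells with no legal move (terminal, hence L): (0,0), (1,0).
The remaining L cells, each justified by listing all of its moves:
(0,3): L (options (0,2)(W), (0,1)(W) are all W)
(0,6): L (options (0,5)(W), (0,4)(W), (0,2)(W) are all W)
(0,9): L (options (0,8)(W), (0,7)(W), (0,5)(W) are all W)
(1,3): L (options (1,2)(W), (1,1)(W) are all W)
(1,6): L (options (1,5)(W), (1,4)(W), (1,2)(W) are all W)
(1,9): L (options (1,8)(W), (1,7)(W), (1,5)(W) are all W)
(2,1): L (options (0,1)(W), (2,0)(W) are all W)
(2,4): L (options (0,4)(W), (2,3)(W), (2,2)(W), (2,0)(W) are all W)
(2,7): L (options (0,7)(W), (2,6)(W), (2,5)(W), (2,3)(W) are all W)
(3,1): L (options (1,1)(W), (0,1)(W), (3,0)(W) are all W)
(3,4): L (options (1,4)(W), (0,4)(W), (3,3)(W), (3,2)(W), (3,0)(W) are all W)
(3,7): L (options (1,7)(W), (0,7)(W), (3,6)(W), (3,5)(W), (3,3)(W) are all W)
(4,2): L (options (2,2)(W), (1,2)(W), (4,1)(W), (4,0)(W) are all W)
(4,5): L (options (2,5)(W), (1,5)(W), (4,4)(W), (4,3)(W), (4,1)(W) are all W)
(4,8): L (options (2,8)(W), (1,8)(W), (4,7)(W), (4,6)(W), (4,4)(W) are all W)
(5,0): L (options (3,0)(W), (2,0)(W) are all W)
(5,3): L (options (3,3)(W), (2,3)(W), (5,2)(W), (5,1)(W) are all W)
(5,6): L (options (3,6)(W), (2,6)(W), (5,5)(W), (5,4)(W), (5,2)(W) are all W)
(5,9): L (options (3,9)(W), (2,9)(W), (5,8)(W), (5,7)(W), (5,5)(W) are all W)
(6,0): L (options (4,0)(W), (3,0)(W) are all W)
(6,3): L (options (4,3)(W), (3,3)(W), (6,2)(W), (6,1)(W) are all W)
(6,6): L (options (4,6)(W), (3,6)(W), (6,5)(W), (6,4)(W), (6,2)(W) are all W)
(6,9): L (options (4,9)(W), (3,9)(W), (6,8)(W), (6,7)(W), (6,5)(W) are all W)
Every other cell has at least one move into one of the L cells above, so it is W.
L cells per row: a=0: 4, a=1: 4, a=2: 3, a=3: 3, a=4: 3, a=5: 4, a=6: 4; total 25.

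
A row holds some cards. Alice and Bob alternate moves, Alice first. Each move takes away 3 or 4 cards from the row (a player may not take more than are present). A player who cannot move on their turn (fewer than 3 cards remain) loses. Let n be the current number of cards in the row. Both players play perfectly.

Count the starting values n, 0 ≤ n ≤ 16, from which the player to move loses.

9

Label each position W (a win for the player to move) or L (a loss). A position with no legal move is L; any other position is W exactly when some move reaches an L, and L when every move reaches a W.
n=0: no move → L
n=1: no move → L
n=2: no move → L
n=3: reaches L-position 0 → W
n=4: reaches L-position 1 → W
n=5: reaches L-position 2 → W
n=6: reaches L-position 2 → W
n=7: only reaches 4(W), 3(W), all W → L
n=8: only reaches 5(W), 4(W), all W → L
n=9: only reaches 6(W), 5(W), all W → L
n=10: reaches L-position 7 → W
n=11: reaches L-position 8 → W
n=12: reaches L-position 9 → W
n=13: reaches L-position 9 → W
n=14: only reaches 11(W), 10(W), all W → L
n=15: only reaches 12(W), 11(W), all W → L
n=16: only reaches 13(W), 12(W), all W → L
L entries with 0 ≤ n ≤ 16: n = 0, 1, 2, 7, 8, 9, 14, 15, 16; that makes 9.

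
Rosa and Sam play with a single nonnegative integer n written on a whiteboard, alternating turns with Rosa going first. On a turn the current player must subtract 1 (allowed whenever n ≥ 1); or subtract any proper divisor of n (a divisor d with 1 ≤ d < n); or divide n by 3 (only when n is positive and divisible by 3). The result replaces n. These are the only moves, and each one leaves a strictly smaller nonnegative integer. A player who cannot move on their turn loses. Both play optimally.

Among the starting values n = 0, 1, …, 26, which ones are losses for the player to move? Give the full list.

Use the standard recursion: the mover loses at a terminal position; elsewhere, the mover wins exactly when some move hands the opponent an L position.
n=0: no move → L
n=1: can move to 0, which is L ⇒ W
n=2: the only move is to 1(W), a W ⇒ L
n=3: can move to 2, which is L ⇒ W
n=4: can move to 2, which is L ⇒ W
n=5: the only move is to 4(W), a W ⇒ L
n=6: can move to 2, which is L ⇒ W
n=7: the only move is to 6(W), a W ⇒ L
n=8: can move to 7, which is L ⇒ W
n=9: moves to 3(W), 6(W), 8(W); every one is W ⇒ L
n=10: can move to 5, which is L ⇒ W
n=11: the only move is to 10(W), a W ⇒ L
n=12: can move to 9, which is L ⇒ W
n=13: the only move is to 12(W), a W ⇒ L
n=14: can move to 7, which is L ⇒ W
n=15: can move to 5, which is L ⇒ W
n=16: moves to 8(W), 12(W), 14(W), 15(W); every one is W ⇒ L
n=17: can move to 16, which is L ⇒ W
n=18: can move to 9, which is L ⇒ W
n=19: the only move is to 18(W), a W ⇒ L
n=20: can move to 16, which is L ⇒ W
n=21: can move to 7, which is L ⇒ W
n=22: can move to 11, which is L ⇒ W
n=23: the only move is to 22(W), a W ⇒ L
n=24: can move to 16, which is L ⇒ W
n=25: moves to 20(W), 24(W); every one is W ⇒ L
n=26: can move to 13, which is L ⇒ W
The losing starting values of n are exactly the entries labelled L in this table (11 of them).

0, 2, 5, 7, 9, 11, 13, 16, 19, 23, 25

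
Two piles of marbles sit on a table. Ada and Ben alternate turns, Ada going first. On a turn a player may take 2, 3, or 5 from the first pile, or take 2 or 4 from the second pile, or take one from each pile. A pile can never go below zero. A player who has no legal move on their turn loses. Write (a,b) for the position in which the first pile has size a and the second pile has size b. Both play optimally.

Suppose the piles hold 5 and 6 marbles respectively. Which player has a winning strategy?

Label each position W (a win for the player to move) or L (a loss). A position with no legal move is L; any other position is W exactly when some move reaches an L, and L when every move reaches a W.
No move ever increases a pile, so every position that can arise here has a ≤ 5 and b ≤ 6; it is enough to label the cells with 0 ≤ a ≤ 5 and 0 ≤ b ≤ 6.
Every move lowers a or b (never raises either), so fill the grid row by row in increasing a, and left to right within a row: each cell's successors are then already labelled.
      b=0  b=1  b=2  b=3  b=4  b=5  b=6
a=0:    L    L    W    W    W    W    L
a=1:    L    W    W    L    W    W    L
a=2:    W    W    L    L    W    W    W
a=3:    W    W    L    W    W    L    W
a=4:    W    L    W    W    L    W    W
a=5:    W    W    W    W    L    W    W
Cells with no legal move (terminal, hence L): (0,0), (0,1), (1,0).
The remaining L cells, each justified by listing all of its moves:
(0,6): only reaches (0,4)(W), (0,2)(W), all W → L
(1,3): only reaches (1,1)(W), (0,2)(W), all W → L
(1,6): only reaches (1,4)(W), (1,2)(W), (0,5)(W), all W → L
(2,2): only reaches (0,2)(W), (2,0)(W), (1,1)(W), all W → L
(2,3): only reaches (0,3)(W), (2,1)(W), (1,2)(W), all W → L
(3,2): only reaches (1,2)(W), (0,2)(W), (3,0)(W), (2,1)(W), all W → L
(3,5): only reaches (1,5)(W), (0,5)(W), (3,3)(W), (3,1)(W), (2,4)(W), all W → L
(4,1): only reaches (2,1)(W), (1,1)(W), (3,0)(W), all W → L
(4,4): only reaches (2,4)(W), (1,4)(W), (4,2)(W), (4,0)(W), (3,3)(W), all W → L
(5,4): only reaches (3,4)(W), (2,4)(W), (0,4)(W), (5,2)(W), (5,0)(W), (4,3)(W), all W → L
Every other cell has at least one move into one of the L cells above, so it is W.
The starting position (5,6) is W: Ada should move to (0,6), handing over an L position.

Ada wins.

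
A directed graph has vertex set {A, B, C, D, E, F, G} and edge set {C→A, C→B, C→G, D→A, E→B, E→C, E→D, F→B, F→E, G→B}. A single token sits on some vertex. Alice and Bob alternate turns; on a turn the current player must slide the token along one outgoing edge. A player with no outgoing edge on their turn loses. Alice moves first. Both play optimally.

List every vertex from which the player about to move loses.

A, B

Classify positions by backward induction: terminal positions (no move available) are L. From any other position, the mover wins iff some move reaches an L.
Every edge goes from a vertex to one that appears earlier in the order A, B, D, G, C, E, F, so processing vertices in that order labels each vertex after all of its successors.
A: no outgoing edge → L
B: no outgoing edge → L
D: →A(L), so W
G: →B(L), so W
C: →B(L), so W
E: →B(L), so W
F: →B(L), so W
Reading off the rows marked L gives the requested list; there are 2 such vertices.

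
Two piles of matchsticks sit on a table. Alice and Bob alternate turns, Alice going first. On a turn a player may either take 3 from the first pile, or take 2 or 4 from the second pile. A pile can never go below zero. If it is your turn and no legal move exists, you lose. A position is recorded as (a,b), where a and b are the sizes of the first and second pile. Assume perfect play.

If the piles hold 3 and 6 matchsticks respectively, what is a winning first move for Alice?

Work bottom-up. With no move the player to move loses. Otherwise the position is W if at least one move leads to an L position for the opponent, and L if every move leads to a W.
No move ever increases a pile, so every position that can arise here has a ≤ 3 and b ≤ 6; it is enough to label the cells with 0 ≤ a ≤ 3 and 0 ≤ b ≤ 6.
Every move lowers a or b (never raises either), so fill the grid row by row in increasing a, and left to right within a row: each cell's successors are then already labelled.
      b=0  b=1  b=2  b=3  b=4  b=5  b=6
a=0:    L    L    W    W    W    W    L
a=1:    L    L    W    W    W    W    L
a=2:    L    L    W    W    W    W    L
a=3:    W    W    L    L    W    W    W
Cells with no legal move (terminal, hence L): (0,0), (0,1), (1,0), (1,1), (2,0), (2,1).
The remaining L cells, each justified by listing all of its moves:
(0,6): L (options (0,4)(W), (0,2)(W) are all W)
(1,6): L (options (1,4)(W), (1,2)(W) are all W)
(2,6): L (options (2,4)(W), (2,2)(W) are all W)
(3,2): L (options (0,2)(W), (3,0)(W) are all W)
(3,3): L (options (0,3)(W), (3,1)(W) are all W)
Every other cell has at least one move into one of the L cells above, so it is W.
From (3,6), the L positions reachable in one move are: (0,6), (3,2). Any move reaching one of these is winning.

Move to (0,6).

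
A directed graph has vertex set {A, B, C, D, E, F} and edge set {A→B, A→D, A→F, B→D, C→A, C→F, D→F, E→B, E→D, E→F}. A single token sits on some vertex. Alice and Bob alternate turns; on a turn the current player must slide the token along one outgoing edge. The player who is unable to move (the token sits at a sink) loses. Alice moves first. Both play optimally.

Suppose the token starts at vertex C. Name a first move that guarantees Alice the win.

Work bottom-up. With no move the player to move loses. Otherwise the position is W if at least one move leads to an L position for the opponent, and L if every move leads to a W.
Every edge goes from a vertex to one that appears earlier in the order F, D, B, A, C, E, so processing vertices in that order labels each vertex after all of its successors.
F: no outgoing edge → L
D: can move to F, which is L ⇒ W
B: the only move is to D(W), a W ⇒ L
A: can move to B, which is L ⇒ W
C: can move to F, which is L ⇒ W
E: can move to B, which is L ⇒ W
From C, the L positions reachable in one move are: F.

Move to F.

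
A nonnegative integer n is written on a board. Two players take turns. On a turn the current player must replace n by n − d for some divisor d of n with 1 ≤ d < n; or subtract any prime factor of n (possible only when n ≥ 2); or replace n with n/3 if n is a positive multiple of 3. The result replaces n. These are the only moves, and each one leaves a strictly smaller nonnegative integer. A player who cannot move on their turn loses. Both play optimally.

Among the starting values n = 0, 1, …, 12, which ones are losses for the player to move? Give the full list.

Use the standard recursion: the mover loses at a terminal position; elsewhere, the mover wins exactly when some move hands the opponent an L position.
n=0: no move → L
n=1: no move → L
n=2: reaches L-position 0 → W
n=3: reaches L-position 0 → W
n=4: only reaches 2(W), 3(W), all W → L
n=5: reaches L-position 0 → W
n=6: reaches L-position 4 → W
n=7: reaches L-position 0 → W
n=8: reaches L-position 4 → W
n=9: only reaches 3(W), 6(W), 8(W), all W → L
n=10: reaches L-position 9 → W
n=11: reaches L-position 0 → W
n=12: reaches L-position 4 → W
Reading off the rows marked L gives the requested list; there are 4 such values of n.

0, 1, 4, 9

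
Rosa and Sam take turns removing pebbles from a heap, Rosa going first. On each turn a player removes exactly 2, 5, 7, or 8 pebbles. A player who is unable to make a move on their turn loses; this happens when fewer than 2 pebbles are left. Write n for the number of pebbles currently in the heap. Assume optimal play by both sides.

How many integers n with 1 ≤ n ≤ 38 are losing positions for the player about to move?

Label each position W (a win for the player to move) or L (a loss). A position with no legal move is L; any other position is W exactly when some move reaches an L, and L when every move reaches a W.
n=0: no move → L
n=1: no move → L
n=2: reaches L-position 0 → W
n=3: reaches L-position 1 → W
n=4: only reaches 2(W), which is W → L
n=5: reaches L-position 0 → W
n=6: reaches L-position 4 → W
n=7: reaches L-position 0 → W
n=8: reaches L-position 1 → W
n=9: reaches L-position 4 → W
n=10: only reaches 8(W), 5(W), 3(W), 2(W), all W → L
n=11: reaches L-position 4 → W
n=12: reaches L-position 10 → W
n=13: only reaches 11(W), 8(W), 6(W), 5(W), all W → L
n=14: only reaches 12(W), 9(W), 7(W), 6(W), all W → L
n=15: reaches L-position 13 → W
n=16: reaches L-position 14 → W
n=17: reaches L-position 10 → W
n=18: reaches L-position 13 → W
n=19: reaches L-position 14 → W
n=20: reaches L-position 13 → W
n=21: reaches L-position 14 → W
n=22: reaches L-position 14 → W
n=23: only reaches 21(W), 18(W), 16(W), 15(W), all W → L
n=24: only reaches 22(W), 19(W), 17(W), 16(W), all W → L
n=25: reaches L-position 23 → W
n=26: reaches L-position 24 → W
n=27: only reaches 25(W), 22(W), 20(W), 19(W), all W → L
n=28: reaches L-position 23 → W
n=29: reaches L-position 27 → W
n=30: reaches L-position 23 → W
n=31: reaches L-position 24 → W
n=32: reaches L-position 27 → W
n=33: only reaches 31(W), 28(W), 26(W), 25(W), all W → L
n=34: reaches L-position 27 → W
n=35: reaches L-position 33 → W
n=36: only reaches 34(W), 31(W), 29(W), 28(W), all W → L
n=37: only reaches 35(W), 32(W), 30(W), 29(W), all W → L
n=38: reaches L-position 36 → W
L entries with 1 ≤ n ≤ 38 (n=0 is outside the asked range and is not counted): n = 1, 4, 10, 13, 14, 23, 24, 27, 33, 36, 37; that makes 11.

11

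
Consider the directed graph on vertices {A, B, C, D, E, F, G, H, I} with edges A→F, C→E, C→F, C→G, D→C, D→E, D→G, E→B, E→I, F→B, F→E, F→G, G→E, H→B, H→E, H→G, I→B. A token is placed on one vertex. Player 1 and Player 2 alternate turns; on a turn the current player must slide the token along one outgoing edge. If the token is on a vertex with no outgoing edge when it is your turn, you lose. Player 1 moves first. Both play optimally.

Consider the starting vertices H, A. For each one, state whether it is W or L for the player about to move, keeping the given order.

Use the standard recursion: the mover loses at a terminal position; elsewhere, the mover wins exactly when some move hands the opponent an L position.
Every edge goes from a vertex to one that appears earlier in the order B, I, E, G, F, H, C, A, D, so processing vertices in that order labels each vertex after all of its successors.
B: no outgoing edge → L
I: →B(L), so W
E: →B(L), so W
G: →E(W) only, which is W, so L
F: →G(L), so W
H: →G(L), so W
C: →G(L), so W
A: →F(W) only, which is W, so L
D: →G(L), so W

H: W, A: L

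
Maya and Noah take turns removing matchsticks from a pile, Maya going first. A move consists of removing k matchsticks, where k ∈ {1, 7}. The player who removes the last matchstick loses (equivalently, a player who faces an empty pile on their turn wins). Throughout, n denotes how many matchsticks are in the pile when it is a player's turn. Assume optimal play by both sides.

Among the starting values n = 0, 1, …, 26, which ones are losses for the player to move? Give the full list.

Work bottom-up. With no move the player to move wins. Otherwise the position is W if at least one move leads to an L position for the opponent, and L if every move leads to a W.
n=0: no move; the opponent has just taken the last matchstick and therefore loses → W
n=1: L (sole option 0(W) is W)
n=2: W (go to 1, an L position)
n=3: L (sole option 2(W) is W)
n=4: W (go to 3, an L position)
n=5: L (sole option 4(W) is W)
n=6: W (go to 5, an L position)
n=7: L (options 6(W), 0(W) are all W)
n=8: W (go to 7, an L position)
n=9: L (options 8(W), 2(W) are all W)
n=10: W (go to 9, an L position)
n=11: L (options 10(W), 4(W) are all W)
n=12: W (go to 11, an L position)
n=13: L (options 12(W), 6(W) are all W)
n=14: W (go to 13, an L position)
n=15: L (options 14(W), 8(W) are all W)
n=16: W (go to 15, an L position)
n=17: L (options 16(W), 10(W) are all W)
n=18: W (go to 17, an L position)
n=19: L (options 18(W), 12(W) are all W)
n=20: W (go to 19, an L position)
n=21: L (options 20(W), 14(W) are all W)
n=22: W (go to 21, an L position)
n=23: L (options 22(W), 16(W) are all W)
n=24: W (go to 23, an L position)
n=25: L (options 24(W), 18(W) are all W)
n=26: W (go to 25, an L position)
Reading off the rows marked L gives the requested list; there are 13 such values of n.

1, 3, 5, 7, 9, 11, 13, 15, 17, 19, 21, 23, 25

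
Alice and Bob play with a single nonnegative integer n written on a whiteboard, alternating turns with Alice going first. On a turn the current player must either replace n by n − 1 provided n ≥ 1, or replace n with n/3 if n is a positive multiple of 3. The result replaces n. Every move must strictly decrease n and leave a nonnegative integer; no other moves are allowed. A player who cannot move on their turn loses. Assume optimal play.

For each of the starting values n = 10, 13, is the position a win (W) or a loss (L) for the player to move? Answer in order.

10: W, 13: L

Build the W/L table. Terminal = L. A non-terminal position is W if it has a move to some L; otherwise it is L.
n=0: no move → L
n=1: can move to 0, which is L ⇒ W
n=2: the only move is to 1(W), a W ⇒ L
n=3: can move to 2, which is L ⇒ W
n=4: the only move is to 3(W), a W ⇒ L
n=5: can move to 4, which is L ⇒ W
n=6: can move to 2, which is L ⇒ W
n=7: the only move is to 6(W), a W ⇒ L
n=8: can move to 7, which is L ⇒ W
n=9: moves to 3(W), 8(W); every one is W ⇒ L
n=10: can move to 9, which is L ⇒ W
n=11: the only move is to 10(W), a W ⇒ L
n=12: can move to 4, which is L ⇒ W
n=13: the only move is to 12(W), a W ⇒ L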